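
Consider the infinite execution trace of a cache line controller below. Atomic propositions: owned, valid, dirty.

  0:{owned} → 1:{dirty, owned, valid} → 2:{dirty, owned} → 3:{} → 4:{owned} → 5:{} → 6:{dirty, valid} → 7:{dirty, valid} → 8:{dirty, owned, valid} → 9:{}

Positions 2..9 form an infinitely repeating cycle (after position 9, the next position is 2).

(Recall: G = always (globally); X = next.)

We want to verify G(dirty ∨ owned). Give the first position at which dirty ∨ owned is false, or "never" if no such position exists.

3

Check dirty ∨ owned at each position in order: 0 ✓, 1 ✓, 2 ✓.
At position 3 the labels are {}, so dirty ∨ owned is false there. This is the first violation.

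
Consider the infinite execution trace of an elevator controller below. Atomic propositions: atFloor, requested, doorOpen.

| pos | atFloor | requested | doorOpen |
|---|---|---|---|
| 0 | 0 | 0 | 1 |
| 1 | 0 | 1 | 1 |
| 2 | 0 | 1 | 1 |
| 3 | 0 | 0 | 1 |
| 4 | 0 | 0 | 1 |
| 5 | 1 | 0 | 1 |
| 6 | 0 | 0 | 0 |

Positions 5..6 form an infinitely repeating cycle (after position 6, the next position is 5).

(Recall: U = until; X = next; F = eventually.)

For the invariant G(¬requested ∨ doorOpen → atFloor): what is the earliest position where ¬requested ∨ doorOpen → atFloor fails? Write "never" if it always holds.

0

At position 0 the labels are {doorOpen}, so ¬requested ∨ doorOpen → atFloor is false there. This is the first violation.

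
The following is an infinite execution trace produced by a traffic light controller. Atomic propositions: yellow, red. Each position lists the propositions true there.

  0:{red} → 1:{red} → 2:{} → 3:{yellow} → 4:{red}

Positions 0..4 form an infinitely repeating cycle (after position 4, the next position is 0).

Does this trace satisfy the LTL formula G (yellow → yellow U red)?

yellow → yellow U red holds at every position 0..4, and those are all positions ever visited, so G (yellow → yellow U red) holds.
Positions where yellow holds: 3.
Check yellow U red at each: 3→ok.

Holds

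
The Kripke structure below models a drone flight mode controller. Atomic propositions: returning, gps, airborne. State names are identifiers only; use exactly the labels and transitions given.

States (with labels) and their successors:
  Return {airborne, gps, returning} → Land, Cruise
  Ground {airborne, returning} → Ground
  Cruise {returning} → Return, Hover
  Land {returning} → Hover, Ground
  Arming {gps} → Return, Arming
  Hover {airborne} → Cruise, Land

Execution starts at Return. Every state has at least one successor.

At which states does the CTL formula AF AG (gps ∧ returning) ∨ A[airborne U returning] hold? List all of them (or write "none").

States satisfying AG (gps ∧ returning): ∅.
States satisfying AF AG (gps ∧ returning): ∅.
States satisfying airborne: {Return, Ground, Hover}.
States satisfying returning: {Return, Ground, Cruise, Land}.
States satisfying A[airborne U returning]: {Return, Ground, Cruise, Land, Hover}.
States satisfying AF AG (gps ∧ returning) ∨ A[airborne U returning]: {Return, Ground, Cruise, Land, Hover}.

{Return, Ground, Cruise, Land, Hover}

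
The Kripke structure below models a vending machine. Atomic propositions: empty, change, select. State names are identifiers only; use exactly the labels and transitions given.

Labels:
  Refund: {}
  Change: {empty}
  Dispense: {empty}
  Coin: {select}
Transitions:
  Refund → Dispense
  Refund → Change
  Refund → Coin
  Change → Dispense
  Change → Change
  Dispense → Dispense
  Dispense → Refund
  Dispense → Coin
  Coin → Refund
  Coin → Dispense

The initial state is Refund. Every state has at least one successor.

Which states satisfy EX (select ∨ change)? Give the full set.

{Refund, Dispense}

States satisfying select ∨ change: {Coin}.
States satisfying EX (select ∨ change): {Refund, Dispense}.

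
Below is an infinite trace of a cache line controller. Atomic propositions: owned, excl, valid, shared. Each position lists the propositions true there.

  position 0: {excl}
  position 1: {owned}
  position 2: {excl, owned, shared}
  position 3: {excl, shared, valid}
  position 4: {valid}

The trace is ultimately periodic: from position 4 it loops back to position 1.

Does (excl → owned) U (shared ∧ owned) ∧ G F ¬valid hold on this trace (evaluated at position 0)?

Walking from position 0: at position 0, shared ∧ owned has not yet held and excl → owned fails, so (excl → owned) U (shared ∧ owned) is false.
F ¬valid holds at every position 0..4, and those are all positions ever visited, so G F ¬valid holds.
At position 0: (excl → owned) U (shared ∧ owned) is false; G F ¬valid is true; so (excl → owned) U (shared ∧ owned) ∧ G F ¬valid is false.

No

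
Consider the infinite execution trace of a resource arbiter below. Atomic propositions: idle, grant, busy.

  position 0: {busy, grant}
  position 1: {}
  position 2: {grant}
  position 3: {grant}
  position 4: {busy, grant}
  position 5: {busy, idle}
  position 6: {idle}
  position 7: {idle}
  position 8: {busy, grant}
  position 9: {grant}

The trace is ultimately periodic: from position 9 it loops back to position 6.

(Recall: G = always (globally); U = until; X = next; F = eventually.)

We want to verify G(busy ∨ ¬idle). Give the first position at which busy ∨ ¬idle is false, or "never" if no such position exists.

Check busy ∨ ¬idle at each position in order: 0 ✓, 1 ✓, 2 ✓, 3 ✓, 4 ✓, 5 ✓.
At position 6 the labels are {idle}, so busy ∨ ¬idle is false there. This is the first violation.

6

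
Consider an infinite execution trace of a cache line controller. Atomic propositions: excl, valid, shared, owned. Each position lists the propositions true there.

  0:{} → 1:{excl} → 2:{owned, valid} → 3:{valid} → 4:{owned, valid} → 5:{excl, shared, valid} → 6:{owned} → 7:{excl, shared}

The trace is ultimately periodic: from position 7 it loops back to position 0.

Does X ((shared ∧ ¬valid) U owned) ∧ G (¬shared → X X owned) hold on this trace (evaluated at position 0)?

The position after 0 is 1; (shared ∧ ¬valid) U owned is false there.
¬shared → X X owned must hold at every position from 0 onward. It fails at position 1, so G (¬shared → X X owned) is false.
Positions where ¬shared holds: 0, 1, 2, 3, 4, 6.
Check X X owned at each: 0→ok, 1→fails, 2→ok, 3→fails, 4→ok, 6→fails.
At position 0: X ((shared ∧ ¬valid) U owned) is false; G (¬shared → X X owned) is false; so X ((shared ∧ ¬valid) U owned) ∧ G (¬shared → X X owned) is false.

No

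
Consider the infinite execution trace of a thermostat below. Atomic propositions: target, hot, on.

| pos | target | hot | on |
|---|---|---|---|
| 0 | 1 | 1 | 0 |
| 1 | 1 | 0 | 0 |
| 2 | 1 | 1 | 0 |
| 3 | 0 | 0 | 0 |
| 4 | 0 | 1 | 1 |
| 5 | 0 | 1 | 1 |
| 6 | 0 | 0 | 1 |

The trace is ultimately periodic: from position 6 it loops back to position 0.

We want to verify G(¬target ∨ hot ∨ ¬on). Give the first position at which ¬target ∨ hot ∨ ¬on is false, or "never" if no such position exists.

never

¬target ∨ hot ∨ ¬on holds at every position 0..6, and those are all the positions the trace ever visits, so the invariant G(¬target ∨ hot ∨ ¬on) is never violated.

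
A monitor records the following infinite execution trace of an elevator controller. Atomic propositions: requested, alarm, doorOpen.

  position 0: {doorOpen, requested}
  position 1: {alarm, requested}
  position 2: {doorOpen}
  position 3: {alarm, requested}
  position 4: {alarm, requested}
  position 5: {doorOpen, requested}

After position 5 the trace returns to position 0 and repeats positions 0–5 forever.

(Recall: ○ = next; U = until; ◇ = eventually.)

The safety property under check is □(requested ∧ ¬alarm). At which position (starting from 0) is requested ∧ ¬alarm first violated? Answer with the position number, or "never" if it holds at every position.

Check requested ∧ ¬alarm at each position in order: 0 ✓.
At position 1 the labels are {alarm, requested}, so requested ∧ ¬alarm is false there. This is the first violation.

1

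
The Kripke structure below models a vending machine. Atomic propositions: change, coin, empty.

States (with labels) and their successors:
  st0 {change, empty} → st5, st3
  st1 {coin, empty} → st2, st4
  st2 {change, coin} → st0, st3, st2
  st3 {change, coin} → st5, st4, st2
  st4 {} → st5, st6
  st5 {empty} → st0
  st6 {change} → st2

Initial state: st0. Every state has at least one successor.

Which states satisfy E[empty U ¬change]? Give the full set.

{st0, st1, st4, st5}

States satisfying empty: {st0, st1, st5}.
States satisfying ¬change: {st1, st4, st5}.
States satisfying E[empty U ¬change]: {st0, st1, st4, st5}.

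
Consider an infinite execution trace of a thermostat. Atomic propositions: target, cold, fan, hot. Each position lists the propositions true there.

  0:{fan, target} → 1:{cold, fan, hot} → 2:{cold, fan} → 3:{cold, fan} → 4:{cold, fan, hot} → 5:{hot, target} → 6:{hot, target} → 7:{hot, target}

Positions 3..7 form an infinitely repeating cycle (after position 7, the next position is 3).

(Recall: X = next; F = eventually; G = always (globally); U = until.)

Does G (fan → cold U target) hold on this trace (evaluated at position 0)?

fan → cold U target holds at every position 0..7, and those are all positions ever visited, so G (fan → cold U target) holds.
Positions where fan holds: 0, 1, 2, 3, 4.
Check cold U target at each: 0→ok, 1→ok, 2→ok, 3→ok, 4→ok.

Satisfied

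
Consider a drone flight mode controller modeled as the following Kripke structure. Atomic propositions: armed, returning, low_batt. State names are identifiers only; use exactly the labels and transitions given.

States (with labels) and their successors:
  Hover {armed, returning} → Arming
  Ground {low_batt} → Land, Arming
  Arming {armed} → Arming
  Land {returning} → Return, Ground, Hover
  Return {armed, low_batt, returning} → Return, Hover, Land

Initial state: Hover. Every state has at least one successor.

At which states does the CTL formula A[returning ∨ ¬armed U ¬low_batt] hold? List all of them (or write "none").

States satisfying returning ∨ ¬armed: {Hover, Ground, Land, Return}.
States satisfying ¬low_batt: {Hover, Arming, Land}.
States satisfying A[returning ∨ ¬armed U ¬low_batt]: {Hover, Ground, Arming, Land}.

{Hover, Ground, Arming, Land}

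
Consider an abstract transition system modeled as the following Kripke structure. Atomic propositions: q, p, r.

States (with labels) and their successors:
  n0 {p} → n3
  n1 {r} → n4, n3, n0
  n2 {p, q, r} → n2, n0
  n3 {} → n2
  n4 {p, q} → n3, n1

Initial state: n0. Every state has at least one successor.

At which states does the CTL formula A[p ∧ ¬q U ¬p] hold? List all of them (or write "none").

States satisfying p ∧ ¬q: {n0}.
States satisfying ¬p: {n1, n3}.
States satisfying A[p ∧ ¬q U ¬p]: {n0, n1, n3}.

{n0, n1, n3}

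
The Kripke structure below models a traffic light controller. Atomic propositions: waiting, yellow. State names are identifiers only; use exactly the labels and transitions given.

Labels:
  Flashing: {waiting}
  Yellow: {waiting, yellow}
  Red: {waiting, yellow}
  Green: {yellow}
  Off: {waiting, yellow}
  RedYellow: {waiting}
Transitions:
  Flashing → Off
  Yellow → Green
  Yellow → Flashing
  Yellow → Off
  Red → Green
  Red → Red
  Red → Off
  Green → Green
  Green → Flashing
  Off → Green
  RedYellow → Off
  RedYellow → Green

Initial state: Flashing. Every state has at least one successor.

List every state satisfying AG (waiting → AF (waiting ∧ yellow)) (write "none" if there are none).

States satisfying waiting → AF (waiting ∧ yellow): {Flashing, Yellow, Red, Green, Off}.
States satisfying AG (waiting → AF (waiting ∧ yellow)): {Flashing, Yellow, Red, Green, Off}.

{Flashing, Yellow, Red, Green, Off}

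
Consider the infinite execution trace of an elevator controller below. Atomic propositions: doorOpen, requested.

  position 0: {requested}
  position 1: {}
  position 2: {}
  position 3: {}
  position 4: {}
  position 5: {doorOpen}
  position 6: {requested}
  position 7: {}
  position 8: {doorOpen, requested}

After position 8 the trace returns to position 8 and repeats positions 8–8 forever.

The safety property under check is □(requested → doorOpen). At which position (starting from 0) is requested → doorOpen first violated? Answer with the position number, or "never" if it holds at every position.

At position 0 the labels are {requested}, so requested → doorOpen is false there. This is the first violation.

0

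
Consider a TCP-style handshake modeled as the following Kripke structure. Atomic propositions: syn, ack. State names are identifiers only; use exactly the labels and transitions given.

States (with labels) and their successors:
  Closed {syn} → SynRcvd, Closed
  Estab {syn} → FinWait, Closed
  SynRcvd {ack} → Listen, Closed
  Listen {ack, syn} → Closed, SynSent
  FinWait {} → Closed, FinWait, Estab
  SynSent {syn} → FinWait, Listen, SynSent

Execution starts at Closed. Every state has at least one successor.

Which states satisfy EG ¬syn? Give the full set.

{FinWait}

States satisfying ¬syn: {SynRcvd, FinWait}.
States satisfying EG ¬syn: {FinWait}.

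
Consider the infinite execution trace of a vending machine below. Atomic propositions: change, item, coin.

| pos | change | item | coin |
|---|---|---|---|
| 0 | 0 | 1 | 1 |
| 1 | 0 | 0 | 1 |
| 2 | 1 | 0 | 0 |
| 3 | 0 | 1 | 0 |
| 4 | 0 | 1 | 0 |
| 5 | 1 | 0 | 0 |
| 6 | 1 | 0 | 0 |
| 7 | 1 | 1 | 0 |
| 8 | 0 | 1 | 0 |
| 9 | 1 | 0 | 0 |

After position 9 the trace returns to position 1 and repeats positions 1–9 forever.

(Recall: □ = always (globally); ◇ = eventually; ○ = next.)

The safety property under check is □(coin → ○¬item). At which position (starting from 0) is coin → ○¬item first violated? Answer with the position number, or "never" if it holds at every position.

never

coin → ○¬item holds at every position 0..9, and those are all the positions the trace ever visits, so the invariant □(coin → ○¬item) is never violated.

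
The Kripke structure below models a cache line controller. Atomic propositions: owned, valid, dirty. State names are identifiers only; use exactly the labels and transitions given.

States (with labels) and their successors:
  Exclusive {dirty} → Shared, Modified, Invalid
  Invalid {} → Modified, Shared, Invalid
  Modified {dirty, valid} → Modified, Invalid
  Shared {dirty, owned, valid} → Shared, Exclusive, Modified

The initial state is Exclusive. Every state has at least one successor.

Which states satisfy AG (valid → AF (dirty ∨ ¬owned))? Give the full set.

{Exclusive, Invalid, Modified, Shared}

States satisfying valid → AF (dirty ∨ ¬owned): {Exclusive, Invalid, Modified, Shared}.
States satisfying AG (valid → AF (dirty ∨ ¬owned)): {Exclusive, Invalid, Modified, Shared}.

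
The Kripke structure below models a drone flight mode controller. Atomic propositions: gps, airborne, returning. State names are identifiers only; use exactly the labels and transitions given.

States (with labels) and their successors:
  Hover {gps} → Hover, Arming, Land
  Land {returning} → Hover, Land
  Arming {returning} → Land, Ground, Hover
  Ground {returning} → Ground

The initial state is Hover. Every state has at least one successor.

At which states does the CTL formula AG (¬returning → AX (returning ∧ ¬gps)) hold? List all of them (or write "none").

{Ground}

States satisfying ¬returning → AX (returning ∧ ¬gps): {Land, Arming, Ground}.
States satisfying AG (¬returning → AX (returning ∧ ¬gps)): {Ground}.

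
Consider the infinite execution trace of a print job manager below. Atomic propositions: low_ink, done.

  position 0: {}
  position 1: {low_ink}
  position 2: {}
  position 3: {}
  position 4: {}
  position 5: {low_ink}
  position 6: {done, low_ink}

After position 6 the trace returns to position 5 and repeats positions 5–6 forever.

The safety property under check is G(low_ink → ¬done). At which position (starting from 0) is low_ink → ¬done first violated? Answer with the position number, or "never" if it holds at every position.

Check low_ink → ¬done at each position in order: 0 ✓, 1 ✓, 2 ✓, 3 ✓, 4 ✓, 5 ✓.
At position 6 the labels are {done, low_ink}, so low_ink → ¬done is false there. This is the first violation.

6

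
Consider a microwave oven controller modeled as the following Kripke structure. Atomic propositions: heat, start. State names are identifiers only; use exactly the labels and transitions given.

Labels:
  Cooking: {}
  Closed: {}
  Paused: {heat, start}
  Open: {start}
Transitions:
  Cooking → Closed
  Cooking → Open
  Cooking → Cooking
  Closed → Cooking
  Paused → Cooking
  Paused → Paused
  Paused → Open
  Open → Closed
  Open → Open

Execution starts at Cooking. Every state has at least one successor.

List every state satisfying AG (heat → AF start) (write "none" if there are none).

{Cooking, Closed, Paused, Open}

States satisfying heat → AF start: {Cooking, Closed, Paused, Open}.
States satisfying AG (heat → AF start): {Cooking, Closed, Paused, Open}.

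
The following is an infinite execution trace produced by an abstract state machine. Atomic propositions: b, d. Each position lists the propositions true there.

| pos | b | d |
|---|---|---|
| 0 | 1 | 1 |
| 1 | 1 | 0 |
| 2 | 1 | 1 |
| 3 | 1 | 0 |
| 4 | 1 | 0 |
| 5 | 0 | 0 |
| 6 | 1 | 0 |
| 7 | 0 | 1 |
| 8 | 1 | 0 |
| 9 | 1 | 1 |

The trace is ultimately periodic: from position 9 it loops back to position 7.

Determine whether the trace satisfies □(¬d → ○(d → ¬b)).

Does not hold

¬d → ○(d → ¬b) must hold at every position from 0 onward. It fails at position 1, so □(¬d → ○(d → ¬b)) is false.
Positions where ¬d holds: 1, 3, 4, 5, 6, 8.
Check ○(d → ¬b) at each: 1→fails, 3→ok, 4→ok, 5→ok, 6→ok, 8→fails.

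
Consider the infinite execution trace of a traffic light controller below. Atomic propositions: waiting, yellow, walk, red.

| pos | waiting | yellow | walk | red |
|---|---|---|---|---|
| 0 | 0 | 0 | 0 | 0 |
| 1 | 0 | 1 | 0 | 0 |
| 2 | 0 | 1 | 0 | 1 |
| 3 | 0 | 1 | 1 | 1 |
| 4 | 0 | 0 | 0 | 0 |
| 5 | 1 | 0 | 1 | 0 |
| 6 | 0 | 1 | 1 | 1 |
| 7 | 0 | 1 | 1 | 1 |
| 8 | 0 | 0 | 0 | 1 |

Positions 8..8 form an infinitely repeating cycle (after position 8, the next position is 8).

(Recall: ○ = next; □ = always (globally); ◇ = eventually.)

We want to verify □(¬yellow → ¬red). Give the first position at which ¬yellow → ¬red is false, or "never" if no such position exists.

Check ¬yellow → ¬red at each position in order: 0 ✓, 1 ✓, 2 ✓, 3 ✓, 4 ✓, 5 ✓, 6 ✓, 7 ✓.
At position 8 the labels are {red}, so ¬yellow → ¬red is false there. This is the first violation.

8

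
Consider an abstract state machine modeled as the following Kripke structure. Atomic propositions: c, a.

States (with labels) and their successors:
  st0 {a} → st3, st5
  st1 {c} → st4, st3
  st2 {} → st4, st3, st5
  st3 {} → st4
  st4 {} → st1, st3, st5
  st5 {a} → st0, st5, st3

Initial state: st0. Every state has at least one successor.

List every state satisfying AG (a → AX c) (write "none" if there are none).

none

States satisfying a → AX c: {st1, st2, st3, st4}.
States satisfying AG (a → AX c): ∅.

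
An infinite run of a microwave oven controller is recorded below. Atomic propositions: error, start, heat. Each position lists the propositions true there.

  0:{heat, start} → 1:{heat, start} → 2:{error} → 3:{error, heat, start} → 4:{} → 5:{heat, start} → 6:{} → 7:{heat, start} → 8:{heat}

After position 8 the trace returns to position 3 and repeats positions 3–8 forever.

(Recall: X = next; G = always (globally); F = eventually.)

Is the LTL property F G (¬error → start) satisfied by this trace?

G (¬error → start) is false at every position 0..8, so it never becomes true and F G (¬error → start) fails.

No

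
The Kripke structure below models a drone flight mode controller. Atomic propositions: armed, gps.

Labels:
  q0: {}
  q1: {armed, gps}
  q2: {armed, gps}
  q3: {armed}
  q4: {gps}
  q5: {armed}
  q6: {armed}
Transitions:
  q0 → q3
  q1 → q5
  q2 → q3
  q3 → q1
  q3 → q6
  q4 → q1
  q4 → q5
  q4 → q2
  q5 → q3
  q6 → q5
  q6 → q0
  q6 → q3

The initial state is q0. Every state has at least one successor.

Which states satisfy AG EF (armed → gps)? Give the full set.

States satisfying EF (armed → gps): {q0, q1, q2, q3, q4, q5, q6}.
States satisfying AG EF (armed → gps): {q0, q1, q2, q3, q4, q5, q6}.

{q0, q1, q2, q3, q4, q5, q6}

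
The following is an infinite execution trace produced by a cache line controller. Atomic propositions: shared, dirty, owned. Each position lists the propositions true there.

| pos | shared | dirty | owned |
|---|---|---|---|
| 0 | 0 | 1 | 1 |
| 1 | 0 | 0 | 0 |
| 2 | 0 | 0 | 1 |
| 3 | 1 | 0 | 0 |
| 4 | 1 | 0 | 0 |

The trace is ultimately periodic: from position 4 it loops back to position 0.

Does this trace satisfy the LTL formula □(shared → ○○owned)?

Violated

shared → ○○owned must hold at every position from 0 onward. It fails at position 4, so □(shared → ○○owned) is false.
Positions where shared holds: 3, 4.
Check ○○owned at each: 3→ok, 4→fails.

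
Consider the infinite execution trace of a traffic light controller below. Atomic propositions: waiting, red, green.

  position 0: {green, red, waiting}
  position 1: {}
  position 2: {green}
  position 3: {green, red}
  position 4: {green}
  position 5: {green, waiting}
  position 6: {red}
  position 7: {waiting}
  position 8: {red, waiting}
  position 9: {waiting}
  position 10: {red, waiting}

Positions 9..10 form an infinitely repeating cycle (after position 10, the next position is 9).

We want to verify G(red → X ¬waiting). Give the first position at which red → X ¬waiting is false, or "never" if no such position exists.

6

Check red → X ¬waiting at each position in order: 0 ✓, 1 ✓, 2 ✓, 3 ✓, 4 ✓, 5 ✓.
At position 6 the labels are {red} and the next position 7 has {waiting}, so red → X ¬waiting is false there. This is the first violation.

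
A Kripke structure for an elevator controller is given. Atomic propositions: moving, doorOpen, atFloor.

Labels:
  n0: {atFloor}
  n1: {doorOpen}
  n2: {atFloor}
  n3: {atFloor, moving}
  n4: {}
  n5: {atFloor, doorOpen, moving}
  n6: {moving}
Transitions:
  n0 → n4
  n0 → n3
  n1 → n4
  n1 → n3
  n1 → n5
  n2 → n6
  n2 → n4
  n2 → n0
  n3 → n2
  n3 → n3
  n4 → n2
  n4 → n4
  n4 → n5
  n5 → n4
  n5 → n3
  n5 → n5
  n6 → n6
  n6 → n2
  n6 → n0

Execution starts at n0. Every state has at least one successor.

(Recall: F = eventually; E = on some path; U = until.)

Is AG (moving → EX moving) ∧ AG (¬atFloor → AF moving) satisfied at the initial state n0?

Does not hold

States satisfying moving → EX moving: {n0, n1, n2, n3, n4, n5, n6}.
States satisfying AG (moving → EX moving): {n0, n1, n2, n3, n4, n5, n6}.
States satisfying ¬atFloor → AF moving: {n0, n2, n3, n5, n6}.
States satisfying AG (¬atFloor → AF moving): ∅.
States satisfying AG (moving → EX moving) ∧ AG (¬atFloor → AF moving): ∅.
n0 ∉ Sat(AG (moving → EX moving) ∧ AG (¬atFloor → AF moving)).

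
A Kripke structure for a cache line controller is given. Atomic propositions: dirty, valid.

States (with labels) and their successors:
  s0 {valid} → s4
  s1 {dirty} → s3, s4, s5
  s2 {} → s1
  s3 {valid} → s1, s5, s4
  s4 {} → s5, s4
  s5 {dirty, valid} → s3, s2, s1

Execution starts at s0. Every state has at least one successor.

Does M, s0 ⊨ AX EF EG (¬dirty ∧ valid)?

States satisfying EF EG (¬dirty ∧ valid): ∅.
States satisfying AX EF EG (¬dirty ∧ valid): ∅.
s0 ∉ Sat(AX EF EG (¬dirty ∧ valid)).

Violated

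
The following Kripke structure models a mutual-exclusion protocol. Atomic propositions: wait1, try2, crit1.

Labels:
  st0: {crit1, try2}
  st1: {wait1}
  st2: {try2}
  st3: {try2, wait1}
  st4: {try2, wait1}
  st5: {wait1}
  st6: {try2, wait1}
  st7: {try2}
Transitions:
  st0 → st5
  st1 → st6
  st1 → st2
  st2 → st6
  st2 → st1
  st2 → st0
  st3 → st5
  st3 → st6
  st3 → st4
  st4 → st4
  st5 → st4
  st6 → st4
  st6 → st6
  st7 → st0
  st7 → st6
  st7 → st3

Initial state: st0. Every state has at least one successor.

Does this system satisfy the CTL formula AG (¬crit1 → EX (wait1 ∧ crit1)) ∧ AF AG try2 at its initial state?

States satisfying ¬crit1 → EX (wait1 ∧ crit1): {st0}.
States satisfying AG (¬crit1 → EX (wait1 ∧ crit1)): ∅.
States satisfying AG try2: {st4, st6}.
States satisfying AF AG try2: {st0, st3, st4, st5, st6, st7}.
States satisfying AG (¬crit1 → EX (wait1 ∧ crit1)) ∧ AF AG try2: ∅.
st0 ∉ Sat(AG (¬crit1 → EX (wait1 ∧ crit1)) ∧ AF AG try2).

Violated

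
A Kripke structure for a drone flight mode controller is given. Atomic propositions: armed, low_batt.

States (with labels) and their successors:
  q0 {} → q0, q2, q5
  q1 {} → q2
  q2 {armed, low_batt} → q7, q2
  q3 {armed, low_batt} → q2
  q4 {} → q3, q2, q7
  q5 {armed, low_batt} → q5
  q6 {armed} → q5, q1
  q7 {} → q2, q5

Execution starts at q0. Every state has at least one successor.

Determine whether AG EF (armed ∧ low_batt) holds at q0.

States satisfying EF (armed ∧ low_batt): {q0, q1, q2, q3, q4, q5, q6, q7}.
States satisfying AG EF (armed ∧ low_batt): {q0, q1, q2, q3, q4, q5, q6, q7}.
Every state reachable from q0 satisfies EF (armed ∧ low_batt).
q0 ∈ Sat(AG EF (armed ∧ low_batt)).

Holds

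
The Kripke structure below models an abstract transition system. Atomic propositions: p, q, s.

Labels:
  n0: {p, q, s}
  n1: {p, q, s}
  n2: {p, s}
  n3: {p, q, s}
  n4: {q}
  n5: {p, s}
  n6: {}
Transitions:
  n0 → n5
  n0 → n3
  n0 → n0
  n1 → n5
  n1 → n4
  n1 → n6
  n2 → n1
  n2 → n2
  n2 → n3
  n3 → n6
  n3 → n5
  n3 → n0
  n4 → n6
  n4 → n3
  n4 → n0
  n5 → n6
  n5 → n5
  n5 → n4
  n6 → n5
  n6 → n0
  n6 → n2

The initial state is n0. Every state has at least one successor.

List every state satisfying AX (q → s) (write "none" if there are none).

{n0, n2, n3, n4, n6}

States satisfying q → s: {n0, n1, n2, n3, n5, n6}.
States satisfying AX (q → s): {n0, n2, n3, n4, n6}.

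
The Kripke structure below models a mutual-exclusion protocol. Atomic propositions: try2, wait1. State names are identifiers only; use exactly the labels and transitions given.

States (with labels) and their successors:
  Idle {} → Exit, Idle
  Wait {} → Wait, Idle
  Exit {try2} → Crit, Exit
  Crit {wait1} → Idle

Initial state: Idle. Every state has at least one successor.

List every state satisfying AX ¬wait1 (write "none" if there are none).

{Idle, Wait, Crit}

States satisfying ¬wait1: {Idle, Wait, Exit}.
States satisfying AX ¬wait1: {Idle, Wait, Crit}.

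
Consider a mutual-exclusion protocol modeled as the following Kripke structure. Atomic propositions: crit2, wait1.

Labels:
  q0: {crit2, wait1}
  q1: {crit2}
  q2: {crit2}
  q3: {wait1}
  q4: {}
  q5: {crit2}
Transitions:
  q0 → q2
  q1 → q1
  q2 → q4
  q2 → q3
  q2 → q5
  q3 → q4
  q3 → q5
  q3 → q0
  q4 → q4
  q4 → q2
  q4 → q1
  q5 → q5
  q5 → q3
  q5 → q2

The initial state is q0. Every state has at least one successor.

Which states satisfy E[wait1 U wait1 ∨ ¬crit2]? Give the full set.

{q0, q3, q4}

States satisfying wait1: {q0, q3}.
States satisfying wait1 ∨ ¬crit2: {q0, q3, q4}.
States satisfying E[wait1 U wait1 ∨ ¬crit2]: {q0, q3, q4}.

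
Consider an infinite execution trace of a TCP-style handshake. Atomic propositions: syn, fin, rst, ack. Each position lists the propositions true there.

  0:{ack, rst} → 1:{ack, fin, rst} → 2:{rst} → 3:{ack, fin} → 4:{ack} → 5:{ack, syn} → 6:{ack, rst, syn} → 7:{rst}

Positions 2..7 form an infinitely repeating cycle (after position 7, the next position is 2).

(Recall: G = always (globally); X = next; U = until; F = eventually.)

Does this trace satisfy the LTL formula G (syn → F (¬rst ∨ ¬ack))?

syn → F (¬rst ∨ ¬ack) holds at every position 0..7, and those are all positions ever visited, so G (syn → F (¬rst ∨ ¬ack)) holds.
Positions where syn holds: 5, 6.
Check F (¬rst ∨ ¬ack) at each: 5→ok, 6→ok.

Yes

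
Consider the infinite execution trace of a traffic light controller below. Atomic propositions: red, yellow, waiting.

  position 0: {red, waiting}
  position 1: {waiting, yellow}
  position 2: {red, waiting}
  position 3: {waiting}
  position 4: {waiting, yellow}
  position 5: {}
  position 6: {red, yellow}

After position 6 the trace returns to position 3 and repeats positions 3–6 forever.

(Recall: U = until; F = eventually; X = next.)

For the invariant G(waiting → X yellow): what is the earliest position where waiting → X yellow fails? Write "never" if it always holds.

1

Check waiting → X yellow at each position in order: 0 ✓.
At position 1 the labels are {waiting, yellow} and the next position 2 has {red, waiting}, so waiting → X yellow is false there. This is the first violation.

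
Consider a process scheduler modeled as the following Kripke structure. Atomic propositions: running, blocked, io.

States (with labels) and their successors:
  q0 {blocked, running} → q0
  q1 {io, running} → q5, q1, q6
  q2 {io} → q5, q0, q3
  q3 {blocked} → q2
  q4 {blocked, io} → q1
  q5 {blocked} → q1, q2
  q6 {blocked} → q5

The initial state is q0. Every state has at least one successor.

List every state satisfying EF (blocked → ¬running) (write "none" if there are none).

States satisfying blocked → ¬running: {q1, q2, q3, q4, q5, q6}.
States satisfying EF (blocked → ¬running): {q1, q2, q3, q4, q5, q6}.

{q1, q2, q3, q4, q5, q6}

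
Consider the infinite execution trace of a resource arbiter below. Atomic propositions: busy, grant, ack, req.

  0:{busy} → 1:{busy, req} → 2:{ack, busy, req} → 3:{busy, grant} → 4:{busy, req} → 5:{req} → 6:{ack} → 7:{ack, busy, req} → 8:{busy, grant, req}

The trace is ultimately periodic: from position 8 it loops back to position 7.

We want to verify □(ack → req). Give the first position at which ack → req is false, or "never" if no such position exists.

6

Check ack → req at each position in order: 0 ✓, 1 ✓, 2 ✓, 3 ✓, 4 ✓, 5 ✓.
At position 6 the labels are {ack}, so ack → req is false there. This is the first violation.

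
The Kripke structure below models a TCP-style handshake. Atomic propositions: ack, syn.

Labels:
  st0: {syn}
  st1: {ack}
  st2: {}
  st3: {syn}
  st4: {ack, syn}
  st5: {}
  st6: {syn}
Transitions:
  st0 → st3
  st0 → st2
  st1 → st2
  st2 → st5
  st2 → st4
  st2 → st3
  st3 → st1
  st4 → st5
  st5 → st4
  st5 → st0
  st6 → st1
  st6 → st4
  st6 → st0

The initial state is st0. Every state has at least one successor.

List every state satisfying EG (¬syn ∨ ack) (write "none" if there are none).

{st1, st2, st4, st5}

States satisfying ¬syn ∨ ack: {st1, st2, st4, st5}.
States satisfying EG (¬syn ∨ ack): {st1, st2, st4, st5}.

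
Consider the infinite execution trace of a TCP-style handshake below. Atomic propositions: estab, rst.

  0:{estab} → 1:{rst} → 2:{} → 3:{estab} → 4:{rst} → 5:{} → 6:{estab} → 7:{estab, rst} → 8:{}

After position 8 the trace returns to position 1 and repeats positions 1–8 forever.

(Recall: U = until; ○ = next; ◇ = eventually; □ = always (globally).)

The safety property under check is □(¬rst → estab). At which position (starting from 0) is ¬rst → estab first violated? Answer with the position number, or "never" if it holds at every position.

2

Check ¬rst → estab at each position in order: 0 ✓, 1 ✓.
At position 2 the labels are {}, so ¬rst → estab is false there. This is the first violation.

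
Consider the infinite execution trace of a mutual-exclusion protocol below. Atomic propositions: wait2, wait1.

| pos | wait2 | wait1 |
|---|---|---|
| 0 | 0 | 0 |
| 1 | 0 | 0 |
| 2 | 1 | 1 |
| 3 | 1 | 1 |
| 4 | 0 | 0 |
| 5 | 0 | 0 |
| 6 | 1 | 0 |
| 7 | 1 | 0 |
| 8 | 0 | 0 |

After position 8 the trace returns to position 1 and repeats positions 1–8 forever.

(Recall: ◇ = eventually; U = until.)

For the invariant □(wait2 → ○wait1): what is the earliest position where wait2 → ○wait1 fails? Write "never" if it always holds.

Check wait2 → ○wait1 at each position in order: 0 ✓, 1 ✓, 2 ✓.
At position 3 the labels are {wait1, wait2} and the next position 4 has {}, so wait2 → ○wait1 is false there. This is the first violation.

3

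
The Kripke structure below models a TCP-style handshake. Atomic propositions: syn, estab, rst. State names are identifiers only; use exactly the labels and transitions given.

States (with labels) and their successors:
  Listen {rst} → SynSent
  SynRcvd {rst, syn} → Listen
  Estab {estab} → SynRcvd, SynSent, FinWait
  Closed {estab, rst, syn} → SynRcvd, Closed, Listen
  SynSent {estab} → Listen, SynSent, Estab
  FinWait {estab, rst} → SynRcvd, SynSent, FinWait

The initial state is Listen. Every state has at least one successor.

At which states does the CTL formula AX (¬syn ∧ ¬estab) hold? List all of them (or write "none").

States satisfying ¬syn ∧ ¬estab: {Listen}.
States satisfying AX (¬syn ∧ ¬estab): {SynRcvd}.

{SynRcvd}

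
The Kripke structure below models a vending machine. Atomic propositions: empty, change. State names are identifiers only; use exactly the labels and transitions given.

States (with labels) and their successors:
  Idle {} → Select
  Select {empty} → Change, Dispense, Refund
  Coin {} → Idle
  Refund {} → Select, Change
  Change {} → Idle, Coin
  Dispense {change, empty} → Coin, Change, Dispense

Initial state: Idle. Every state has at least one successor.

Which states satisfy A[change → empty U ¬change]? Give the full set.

{Idle, Select, Coin, Refund, Change}

States satisfying change → empty: {Idle, Select, Coin, Refund, Change, Dispense}.
States satisfying ¬change: {Idle, Select, Coin, Refund, Change}.
States satisfying A[change → empty U ¬change]: {Idle, Select, Coin, Refund, Change}.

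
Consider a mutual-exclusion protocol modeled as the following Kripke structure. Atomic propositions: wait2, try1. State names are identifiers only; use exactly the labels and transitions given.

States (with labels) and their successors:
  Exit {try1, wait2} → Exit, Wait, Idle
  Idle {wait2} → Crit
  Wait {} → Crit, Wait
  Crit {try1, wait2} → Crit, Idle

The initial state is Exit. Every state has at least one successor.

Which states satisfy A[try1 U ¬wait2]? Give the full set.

{Wait}

States satisfying try1: {Exit, Crit}.
States satisfying ¬wait2: {Wait}.
States satisfying A[try1 U ¬wait2]: {Wait}.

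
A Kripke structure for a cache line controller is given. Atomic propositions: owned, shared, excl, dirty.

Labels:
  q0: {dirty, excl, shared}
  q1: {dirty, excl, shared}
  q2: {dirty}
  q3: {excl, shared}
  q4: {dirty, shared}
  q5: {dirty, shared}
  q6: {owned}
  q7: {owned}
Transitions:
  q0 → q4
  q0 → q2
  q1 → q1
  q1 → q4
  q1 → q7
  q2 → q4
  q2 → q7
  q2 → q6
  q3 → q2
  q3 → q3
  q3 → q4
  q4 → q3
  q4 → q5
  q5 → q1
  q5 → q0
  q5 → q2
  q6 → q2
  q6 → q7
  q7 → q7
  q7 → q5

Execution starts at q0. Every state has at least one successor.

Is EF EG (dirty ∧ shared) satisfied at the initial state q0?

States satisfying EG (dirty ∧ shared): {q0, q1, q4, q5}.
States satisfying EF EG (dirty ∧ shared): {q0, q1, q2, q3, q4, q5, q6, q7}.
Some path from q0 reaches a state where EG (dirty ∧ shared) holds.
q0 ∈ Sat(EF EG (dirty ∧ shared)).

Satisfied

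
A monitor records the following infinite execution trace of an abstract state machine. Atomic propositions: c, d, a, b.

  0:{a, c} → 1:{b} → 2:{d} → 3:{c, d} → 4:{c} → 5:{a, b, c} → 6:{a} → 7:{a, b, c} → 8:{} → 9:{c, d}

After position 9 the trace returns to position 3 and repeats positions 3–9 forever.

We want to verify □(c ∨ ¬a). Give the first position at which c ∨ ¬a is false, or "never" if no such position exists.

Check c ∨ ¬a at each position in order: 0 ✓, 1 ✓, 2 ✓, 3 ✓, 4 ✓, 5 ✓.
At position 6 the labels are {a}, so c ∨ ¬a is false there. This is the first violation.

6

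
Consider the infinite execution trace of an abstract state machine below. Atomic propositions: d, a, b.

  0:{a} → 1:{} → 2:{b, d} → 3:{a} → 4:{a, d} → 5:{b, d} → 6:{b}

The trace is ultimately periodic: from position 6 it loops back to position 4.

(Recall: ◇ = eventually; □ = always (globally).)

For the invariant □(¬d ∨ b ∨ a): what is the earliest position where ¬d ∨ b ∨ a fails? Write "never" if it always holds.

¬d ∨ b ∨ a holds at every position 0..6, and those are all the positions the trace ever visits, so the invariant □(¬d ∨ b ∨ a) is never violated.

never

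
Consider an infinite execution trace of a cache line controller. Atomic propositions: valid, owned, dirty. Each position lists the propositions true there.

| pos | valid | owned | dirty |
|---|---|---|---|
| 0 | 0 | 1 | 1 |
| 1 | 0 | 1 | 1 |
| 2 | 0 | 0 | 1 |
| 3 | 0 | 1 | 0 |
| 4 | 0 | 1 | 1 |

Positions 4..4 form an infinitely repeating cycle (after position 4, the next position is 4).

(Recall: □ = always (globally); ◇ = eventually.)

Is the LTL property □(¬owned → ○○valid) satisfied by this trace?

¬owned → ○○valid must hold at every position from 0 onward. It fails at position 2, so □(¬owned → ○○valid) is false.
Positions where ¬owned holds: 2.
Check ○○valid at each: 2→fails.

Violated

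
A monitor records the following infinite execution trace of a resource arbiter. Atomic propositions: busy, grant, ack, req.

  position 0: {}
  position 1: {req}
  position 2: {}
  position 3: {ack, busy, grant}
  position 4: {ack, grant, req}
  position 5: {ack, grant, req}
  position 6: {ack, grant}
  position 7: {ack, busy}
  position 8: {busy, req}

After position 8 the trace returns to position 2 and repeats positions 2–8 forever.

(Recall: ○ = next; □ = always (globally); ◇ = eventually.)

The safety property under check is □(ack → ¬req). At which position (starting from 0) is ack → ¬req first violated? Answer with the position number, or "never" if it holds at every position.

4

Check ack → ¬req at each position in order: 0 ✓, 1 ✓, 2 ✓, 3 ✓.
At position 4 the labels are {ack, grant, req}, so ack → ¬req is false there. This is the first violation.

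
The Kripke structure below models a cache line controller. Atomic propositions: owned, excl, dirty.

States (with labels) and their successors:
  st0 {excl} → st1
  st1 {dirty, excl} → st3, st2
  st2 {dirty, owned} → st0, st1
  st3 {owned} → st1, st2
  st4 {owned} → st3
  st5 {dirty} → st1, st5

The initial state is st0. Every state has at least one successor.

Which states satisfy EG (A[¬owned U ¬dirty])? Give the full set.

none

States satisfying A[¬owned U ¬dirty]: {st0, st3, st4}.
States satisfying EG (A[¬owned U ¬dirty]): ∅.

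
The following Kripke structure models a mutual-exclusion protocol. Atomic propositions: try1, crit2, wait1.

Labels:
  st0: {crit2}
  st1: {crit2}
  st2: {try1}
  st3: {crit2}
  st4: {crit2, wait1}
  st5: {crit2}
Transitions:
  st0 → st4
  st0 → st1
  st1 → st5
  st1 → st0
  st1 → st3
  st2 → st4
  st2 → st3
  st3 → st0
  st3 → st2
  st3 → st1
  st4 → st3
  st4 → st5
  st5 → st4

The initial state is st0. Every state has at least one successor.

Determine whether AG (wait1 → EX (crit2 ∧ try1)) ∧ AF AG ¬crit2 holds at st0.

Does not hold

States satisfying wait1 → EX (crit2 ∧ try1): {st0, st1, st2, st3, st5}.
States satisfying AG (wait1 → EX (crit2 ∧ try1)): ∅.
States satisfying AG ¬crit2: ∅.
States satisfying AF AG ¬crit2: ∅.
States satisfying AG (wait1 → EX (crit2 ∧ try1)) ∧ AF AG ¬crit2: ∅.
st0 ∉ Sat(AG (wait1 → EX (crit2 ∧ try1)) ∧ AF AG ¬crit2).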